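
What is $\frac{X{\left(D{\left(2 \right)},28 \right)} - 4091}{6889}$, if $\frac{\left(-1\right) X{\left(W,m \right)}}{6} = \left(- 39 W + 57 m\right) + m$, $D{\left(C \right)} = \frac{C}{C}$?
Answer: $- \frac{13601}{6889} \approx -1.9743$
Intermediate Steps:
$D{\left(C \right)} = 1$
$X{\left(W,m \right)} = - 348 m + 234 W$ ($X{\left(W,m \right)} = - 6 \left(\left(- 39 W + 57 m\right) + m\right) = - 6 \left(- 39 W + 58 m\right) = - 348 m + 234 W$)
$\frac{X{\left(D{\left(2 \right)},28 \right)} - 4091}{6889} = \frac{\left(\left(-348\right) 28 + 234 \cdot 1\right) - 4091}{6889} = \left(\left(-9744 + 234\right) - 4091\right) \frac{1}{6889} = \left(-9510 - 4091\right) \frac{1}{6889} = \left(-13601\right) \frac{1}{6889} = - \frac{13601}{6889}$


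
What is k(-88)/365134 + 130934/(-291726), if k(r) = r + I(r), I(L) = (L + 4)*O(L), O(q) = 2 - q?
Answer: -12509893901/26629770321 ≈ -0.46977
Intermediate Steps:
I(L) = (2 - L)*(4 + L) (I(L) = (L + 4)*(2 - L) = (4 + L)*(2 - L) = (2 - L)*(4 + L))
k(r) = r - (-2 + r)*(4 + r)
k(-88)/365134 + 130934/(-291726) = (8 - 1*(-88) - 1*(-88)²)/365134 + 130934/(-291726) = (8 + 88 - 1*7744)*(1/365134) + 130934*(-1/291726) = (8 + 88 - 7744)*(1/365134) - 65467/145863 = -7648*1/365134 - 65467/145863 = -3824/182567 - 65467/145863 = -12509893901/26629770321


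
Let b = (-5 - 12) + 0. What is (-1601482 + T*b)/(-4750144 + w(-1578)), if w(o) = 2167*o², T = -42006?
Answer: -221845/1347815471 ≈ -0.00016460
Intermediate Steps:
b = -17 (b = -17 + 0 = -17)
(-1601482 + T*b)/(-4750144 + w(-1578)) = (-1601482 - 42006*(-17))/(-4750144 + 2167*(-1578)²) = (-1601482 + 714102)/(-4750144 + 2167*2490084) = -887380/(-4750144 + 5396012028) = -887380/5391261884 = -887380*1/5391261884 = -221845/1347815471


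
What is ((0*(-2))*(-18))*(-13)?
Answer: 0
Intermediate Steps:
((0*(-2))*(-18))*(-13) = (0*(-18))*(-13) = 0*(-13) = 0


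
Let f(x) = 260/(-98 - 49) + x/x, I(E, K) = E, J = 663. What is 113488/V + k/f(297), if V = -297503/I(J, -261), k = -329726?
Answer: 14411385296694/33617839 ≈ 4.2868e+5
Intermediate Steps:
f(x) = -113/147 (f(x) = 260/(-147) + 1 = 260*(-1/147) + 1 = -260/147 + 1 = -113/147)
V = -297503/663 ≈ -448.72
113488/V + k/f(297) = 113488/(-297503/663) - 329726/(-113/147) = 113488*(-663/297503) - 329726*(-147/113) = -75242544/297503 + 48469722/113 = 14411385296694/33617839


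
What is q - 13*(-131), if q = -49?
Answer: 1654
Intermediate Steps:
q - 13*(-131) = -49 - 13*(-131) = -49 + 1703 = 1654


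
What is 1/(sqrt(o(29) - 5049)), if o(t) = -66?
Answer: -I*sqrt(5115)/5115 ≈ -0.013982*I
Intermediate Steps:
1/(sqrt(o(29) - 5049)) = 1/(sqrt(-66 - 5049)) = 1/(sqrt(-5115)) = 1/(I*sqrt(5115)) = -I*sqrt(5115)/5115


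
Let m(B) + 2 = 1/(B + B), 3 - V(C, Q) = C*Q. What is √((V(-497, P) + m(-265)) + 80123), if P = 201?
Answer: √50567898370/530 ≈ 424.29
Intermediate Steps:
V(C, Q) = 3 - C*Q
m(B) = -2 + 1/(2*B) (m(B) = -2 + 1/(B + B) = -2 + 1/(2*B))
√((V(-497, P) + m(-265)) + 80123) = √(((3 - 1*(-497)*201) + (-2 + (½)/(-265))) + 80123) = √(((3 + 99897) + (-2 + (½)*(-1/265))) + 80123) = √((99900 + (-2 - 1/530)) + 80123) = √((99900 - 1061/530) + 80123) = √(52945939/530 + 80123) = √(95411129/530) = √50567898370/530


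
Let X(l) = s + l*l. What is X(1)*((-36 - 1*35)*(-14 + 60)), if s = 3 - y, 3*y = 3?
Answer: -9798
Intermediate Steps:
y = 1 (y = (⅓)*3 = 1)
s = 2 (s = 3 - 1*1 = 3 - 1 = 2)
X(l) = 2 + l² (X(l) = 2 + l*l = 2 + l²)
X(1)*((-36 - 1*35)*(-14 + 60)) = (2 + 1²)*((-36 - 1*35)*(-14 + 60)) = (2 + 1)*((-36 - 35)*46) = 3*(-71*46) = 3*(-3266) = -9798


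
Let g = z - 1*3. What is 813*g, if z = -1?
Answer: -3252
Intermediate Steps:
g = -4 (g = -1 - 1*3 = -1 - 3 = -4)
813*g = 813*(-4) = -3252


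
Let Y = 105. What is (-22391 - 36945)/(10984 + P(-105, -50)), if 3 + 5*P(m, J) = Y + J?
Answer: -74170/13743 ≈ -5.3969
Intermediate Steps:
P(m, J) = 102/5 + J/5 (P(m, J) = -3/5 + (105 + J)/5 = -3/5 + (21 + J/5) = 102/5 + J/5)
(-22391 - 36945)/(10984 + P(-105, -50)) = (-22391 - 36945)/(10984 + (102/5 + (1/5)*(-50))) = -59336/(10984 + (102/5 - 10)) = -59336/(10984 + 52/5) = -59336/54972/5 = -59336*5/54972 = -74170/13743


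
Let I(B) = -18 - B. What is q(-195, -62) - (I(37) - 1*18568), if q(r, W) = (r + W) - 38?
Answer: 18328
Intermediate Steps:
q(r, W) = -38 + W + r (q(r, W) = (W + r) - 38 = -38 + W + r)
q(-195, -62) - (I(37) - 1*18568) = (-38 - 62 - 195) - ((-18 - 1*37) - 1*18568) = -295 - ((-18 - 37) - 18568) = -295 - (-55 - 18568) = -295 - 1*(-18623) = -295 + 18623 = 18328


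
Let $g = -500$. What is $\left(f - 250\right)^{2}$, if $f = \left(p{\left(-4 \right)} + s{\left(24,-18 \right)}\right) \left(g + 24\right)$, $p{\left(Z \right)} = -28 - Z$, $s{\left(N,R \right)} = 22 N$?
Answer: $57673943716$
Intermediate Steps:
$f = -239904$ ($f = \left(\left(-28 - -4\right) + 22 \cdot 24\right) \left(-500 + 24\right) = \left(\left(-28 + 4\right) + 528\right) \left(-476\right) = \left(-24 + 528\right) \left(-476\right) = 504 \left(-476\right) = -239904$)
$\left(f - 250\right)^{2} = \left(-239904 - 250\right)^{2} = \left(-240154\right)^{2} = 57673943716$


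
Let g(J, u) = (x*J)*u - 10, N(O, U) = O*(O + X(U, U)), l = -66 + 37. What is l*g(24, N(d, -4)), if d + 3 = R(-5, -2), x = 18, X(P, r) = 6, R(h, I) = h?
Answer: -200158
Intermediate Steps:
l = -29
d = -8 (d = -3 - 5 = -8)
N(O, U) = O*(6 + O) (N(O, U) = O*(O + 6) = O*(6 + O))
g(J, u) = -10 + 18*J*u (g(J, u) = (18*J)*u - 10 = 18*J*u - 10 = -10 + 18*J*u)
l*g(24, N(d, -4)) = -29*(-10 + 18*24*(-8*(6 - 8))) = -29*(-10 + 18*24*(-8*(-2))) = -29*(-10 + 18*24*16) = -29*(-10 + 6912) = -29*6902 = -200158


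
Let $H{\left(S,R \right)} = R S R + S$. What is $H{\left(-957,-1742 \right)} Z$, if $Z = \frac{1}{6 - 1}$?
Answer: $-580815741$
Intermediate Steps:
$H{\left(S,R \right)} = S + S R^{2}$ ($H{\left(S,R \right)} = S R^{2} + S = S + S R^{2}$)
$Z = \frac{1}{5} \approx 0.2$
$H{\left(-957,-1742 \right)} Z = - 957 \left(1 + \left(-1742\right)^{2}\right) \frac{1}{5} = - 957 \left(1 + 3034564\right) \frac{1}{5} = \left(-957\right) 3034565 \cdot \frac{1}{5} = \left(-2904078705\right) \frac{1}{5} = -580815741$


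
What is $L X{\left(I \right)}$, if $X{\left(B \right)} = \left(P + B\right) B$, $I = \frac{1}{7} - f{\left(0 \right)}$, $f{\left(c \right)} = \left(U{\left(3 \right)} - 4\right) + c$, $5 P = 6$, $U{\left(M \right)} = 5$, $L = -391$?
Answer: $\frac{28152}{245} \approx 114.91$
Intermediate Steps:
$P = \frac{6}{5}$ ($P = \frac{1}{5} \cdot 6 = \frac{6}{5} \approx 1.2$)
$f{\left(c \right)} = 1 + c$ ($f{\left(c \right)} = \left(5 - 4\right) + c = 1 + c$)
$I = - \frac{6}{7}$ ($I = \frac{1}{7} - \left(1 + 0\right) = \frac{1}{7} - 1 = - \frac{6}{7} \approx -0.85714$)
$X{\left(B \right)} = B \left(\frac{6}{5} + B\right)$ ($X{\left(B \right)} = \left(\frac{6}{5} + B\right) B = B \left(\frac{6}{5} + B\right)$)
$L X{\left(I \right)} = - 391 \cdot \frac{1}{5} \left(- \frac{6}{7}\right) \left(6 + 5 \left(- \frac{6}{7}\right)\right) = - 391 \cdot \frac{1}{5} \left(- \frac{6}{7}\right) \left(6 - \frac{30}{7}\right) = - 391 \cdot \frac{1}{5} \left(- \frac{6}{7}\right) \frac{12}{7} = \left(-391\right) \left(- \frac{72}{245}\right) = \frac{28152}{245}$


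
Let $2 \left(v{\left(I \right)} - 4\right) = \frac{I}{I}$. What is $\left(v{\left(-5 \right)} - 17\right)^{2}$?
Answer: $\frac{625}{4} \approx 156.25$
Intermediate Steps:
$v{\left(I \right)} = \frac{9}{2}$ ($v{\left(I \right)} = 4 + \frac{I \frac{1}{I}}{2} = 4 + \frac{1}{2} \cdot 1 = 4 + \frac{1}{2} = \frac{9}{2}$)
$\left(v{\left(-5 \right)} - 17\right)^{2} = \left(\frac{9}{2} - 17\right)^{2} = \left(- \frac{25}{2}\right)^{2} = \frac{625}{4}$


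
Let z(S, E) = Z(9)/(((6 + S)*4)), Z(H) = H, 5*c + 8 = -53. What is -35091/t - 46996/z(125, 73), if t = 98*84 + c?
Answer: -1012101607591/369891 ≈ -2.7362e+6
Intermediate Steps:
c = -61/5 (c = -8/5 + (1/5)*(-53) = -8/5 - 53/5 = -61/5 ≈ -12.200)
z(S, E) = 9/(24 + 4*S) (z(S, E) = 9/(((6 + S)*4)) = 9/(24 + 4*S))
t = 41099/5 (t = 98*84 - 61/5 = 8232 - 61/5 = 41099/5 ≈ 8219.8)
-35091/t - 46996/z(125, 73) = -35091/41099/5 - 46996/(9/(4*(6 + 125))) = -35091*5/41099 - 46996/((9/4)/131) = -175455/41099 - 46996/((9/4)*(1/131)) = -175455/41099 - 46996/9/524 = -175455/41099 - 46996*524/9 = -175455/41099 - 24625904/9 = -1012101607591/369891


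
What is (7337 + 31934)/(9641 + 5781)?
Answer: 39271/15422 ≈ 2.5464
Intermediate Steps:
(7337 + 31934)/(9641 + 5781) = 39271/15422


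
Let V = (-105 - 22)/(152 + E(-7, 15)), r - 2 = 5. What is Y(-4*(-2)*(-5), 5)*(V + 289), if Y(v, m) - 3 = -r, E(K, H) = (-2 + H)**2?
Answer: -370568/321 ≈ -1154.4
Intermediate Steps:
r = 7 (r = 2 + 5 = 7)
Y(v, m) = -4 (Y(v, m) = 3 - 1*7 = 3 - 7 = -4)
V = -127/321 (V = (-105 - 22)/(152 + (-2 + 15)**2) = -127/(152 + 13**2) = -127/(152 + 169) = -127/321 ≈ -0.39564)
Y(-4*(-2)*(-5), 5)*(V + 289) = -4*(-127/321 + 289) = -4*92642/321 = -370568/321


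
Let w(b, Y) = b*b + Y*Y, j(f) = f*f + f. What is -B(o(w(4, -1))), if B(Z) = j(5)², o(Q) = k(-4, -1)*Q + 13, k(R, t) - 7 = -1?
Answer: -900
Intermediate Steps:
j(f) = f + f² (j(f) = f² + f = f + f²)
k(R, t) = 6 (k(R, t) = 7 - 1 = 6)
w(b, Y) = Y² + b² (w(b, Y) = b² + Y² = Y² + b²)
o(Q) = 13 + 6*Q (o(Q) = 6*Q + 13 = 13 + 6*Q)
B(Z) = 900 (B(Z) = (5*(1 + 5))² = (5*6)² = 30² = 900)
-B(o(w(4, -1))) = -1*900 = -900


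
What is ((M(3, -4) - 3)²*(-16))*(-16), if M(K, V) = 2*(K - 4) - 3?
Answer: 16384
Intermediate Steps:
M(K, V) = -11 + 2*K (M(K, V) = 2*(-4 + K) - 3 = (-8 + 2*K) - 3 = -11 + 2*K)
((M(3, -4) - 3)²*(-16))*(-16) = (((-11 + 2*3) - 3)²*(-16))*(-16) = (((-11 + 6) - 3)²*(-16))*(-16) = ((-5 - 3)²*(-16))*(-16) = ((-8)²*(-16))*(-16) = (64*(-16))*(-16) = -1024*(-16) = 16384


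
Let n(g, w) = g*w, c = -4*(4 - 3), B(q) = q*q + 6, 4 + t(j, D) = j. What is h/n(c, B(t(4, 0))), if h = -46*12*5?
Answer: 115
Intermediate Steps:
t(j, D) = -4 + j
B(q) = 6 + q² (B(q) = q² + 6 = 6 + q²)
c = -4 (c = -4*1 = -4)
h = -2760 (h = -552*5 = -2760)
h/n(c, B(t(4, 0))) = -2760*(-1/(4*(6 + (-4 + 4)²))) = -2760*(-1/(4*(6 + 0²))) = -2760*(-1/(4*(6 + 0))) = -2760/((-4*6)) = -2760/(-24) = -2760*(-1/24) = 115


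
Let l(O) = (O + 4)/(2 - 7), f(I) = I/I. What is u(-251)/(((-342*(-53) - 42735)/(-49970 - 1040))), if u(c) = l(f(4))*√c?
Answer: -51010*I*√251/24609 ≈ -32.84*I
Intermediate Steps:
f(I) = 1
l(O) = -⅘ - O/5 (l(O) = (4 + O)/(-5) = (4 + O)*(-⅕) = -⅘ - O/5)
u(c) = -√c (u(c) = (-⅘ - ⅕*1)*√c = (-⅘ - ⅕)*√c = -√c)
u(-251)/(((-342*(-53) - 42735)/(-49970 - 1040))) = (-√(-251))/(((-342*(-53) - 42735)/(-49970 - 1040))) = (-I*√251)/(((18126 - 42735)/(-51010))) = (-I*√251)/((-24609*(-1/51010))) = (-I*√251)/(24609/51010) = -I*√251*(51010/24609) = -51010*I*√251/24609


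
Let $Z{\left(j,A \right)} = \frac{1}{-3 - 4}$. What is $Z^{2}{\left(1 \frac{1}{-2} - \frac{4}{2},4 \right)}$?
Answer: $\frac{1}{49} \approx 0.020408$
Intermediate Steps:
$Z{\left(j,A \right)} = - \frac{1}{7}$ ($Z{\left(j,A \right)} = \frac{1}{-7} = - \frac{1}{7}$)
$Z^{2}{\left(1 \frac{1}{-2} - \frac{4}{2},4 \right)} = \left(- \frac{1}{7}\right)^{2} = \frac{1}{49}$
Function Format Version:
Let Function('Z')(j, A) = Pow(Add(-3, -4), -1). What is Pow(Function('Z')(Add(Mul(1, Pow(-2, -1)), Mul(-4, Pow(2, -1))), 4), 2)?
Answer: Rational(1, 49) ≈ 0.020408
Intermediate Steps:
Function('Z')(j, A) = Rational(-1, 7) (Function('Z')(j, A) = Pow(-7, -1) = Rational(-1, 7))
Pow(Function('Z')(Add(Mul(1, Pow(-2, -1)), Mul(-4, Pow(2, -1))), 4), 2) = Pow(Rational(-1, 7), 2) = Rational(1, 49)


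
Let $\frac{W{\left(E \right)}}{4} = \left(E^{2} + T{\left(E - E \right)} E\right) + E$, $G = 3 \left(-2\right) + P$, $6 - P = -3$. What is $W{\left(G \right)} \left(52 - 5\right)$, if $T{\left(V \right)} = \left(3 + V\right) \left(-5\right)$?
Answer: $-6204$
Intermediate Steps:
$P = 9$ ($P = 6 - -3 = 6 + 3 = 9$)
$G = 3$ ($G = 3 \left(-2\right) + 9 = -6 + 9 = 3$)
$T{\left(V \right)} = -15 - 5 V$
$W{\left(E \right)} = - 56 E + 4 E^{2}$ ($W{\left(E \right)} = 4 \left(\left(E^{2} + \left(-15 - 5 \left(E - E\right)\right) E\right) + E\right) = 4 \left(\left(E^{2} + \left(-15 - 0\right) E\right) + E\right) = 4 \left(\left(E^{2} + \left(-15 + 0\right) E\right) + E\right) = 4 \left(\left(E^{2} - 15 E\right) + E\right) = 4 \left(E^{2} - 14 E\right) = - 56 E + 4 E^{2}$)
$W{\left(G \right)} \left(52 - 5\right) = 4 \cdot 3 \left(-14 + 3\right) \left(52 - 5\right) = 4 \cdot 3 \left(-11\right) 47 = \left(-132\right) 47 = -6204$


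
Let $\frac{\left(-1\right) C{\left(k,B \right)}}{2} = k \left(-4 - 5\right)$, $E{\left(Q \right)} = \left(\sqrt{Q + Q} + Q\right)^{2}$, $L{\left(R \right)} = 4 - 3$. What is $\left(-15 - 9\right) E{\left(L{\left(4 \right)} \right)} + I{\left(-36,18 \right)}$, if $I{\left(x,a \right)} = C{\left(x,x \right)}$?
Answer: $-720 - 48 \sqrt{2} \approx -787.88$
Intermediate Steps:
$L{\left(R \right)} = 1$ ($L{\left(R \right)} = 4 - 3 = 1$)
$E{\left(Q \right)} = \left(Q + \sqrt{2} \sqrt{Q}\right)^{2}$ ($E{\left(Q \right)} = \left(\sqrt{2 Q} + Q\right)^{2} = \left(\sqrt{2} \sqrt{Q} + Q\right)^{2} = \left(Q + \sqrt{2} \sqrt{Q}\right)^{2}$)
$C{\left(k,B \right)} = 18 k$ ($C{\left(k,B \right)} = - 2 k \left(-4 - 5\right) = - 2 k \left(-9\right) = - 2 \left(- 9 k\right) = 18 k$)
$I{\left(x,a \right)} = 18 x$
$\left(-15 - 9\right) E{\left(L{\left(4 \right)} \right)} + I{\left(-36,18 \right)} = \left(-15 - 9\right) \left(1 + \sqrt{2} \sqrt{1}\right)^{2} + 18 \left(-36\right) = - 24 \left(1 + \sqrt{2} \cdot 1\right)^{2} - 648 = - 24 \left(1 + \sqrt{2}\right)^{2} - 648 = -648 - 24 \left(1 + \sqrt{2}\right)^{2}$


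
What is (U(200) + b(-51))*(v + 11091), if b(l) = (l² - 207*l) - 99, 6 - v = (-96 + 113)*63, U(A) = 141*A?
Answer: 413662734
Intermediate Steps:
v = -1065 (v = 6 - (-96 + 113)*63 = 6 - 17*63 = 6 - 1*1071 = 6 - 1071 = -1065)
b(l) = -99 + l² - 207*l
(U(200) + b(-51))*(v + 11091) = (141*200 + (-99 + (-51)² - 207*(-51)))*(-1065 + 11091) = (28200 + (-99 + 2601 + 10557))*10026 = (28200 + 13059)*10026 = 41259*10026 = 413662734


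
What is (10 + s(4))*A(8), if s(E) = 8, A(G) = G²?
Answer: 1152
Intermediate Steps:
(10 + s(4))*A(8) = (10 + 8)*8² = 18*64 = 1152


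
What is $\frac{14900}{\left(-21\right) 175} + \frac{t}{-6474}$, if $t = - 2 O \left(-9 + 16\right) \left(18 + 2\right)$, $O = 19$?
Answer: $- \frac{512744}{158613} \approx -3.2327$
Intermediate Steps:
$t = -5320$ ($t = \left(-2\right) 19 \left(-9 + 16\right) \left(18 + 2\right) = - 38 \cdot 7 \cdot 20 = \left(-38\right) 140 = -5320$)
$\frac{14900}{\left(-21\right) 175} + \frac{t}{-6474} = \frac{14900}{\left(-21\right) 175} - \frac{5320}{-6474} = \frac{14900}{-3675} - - \frac{2660}{3237} = 14900 \left(- \frac{1}{3675}\right) + \frac{2660}{3237} = - \frac{596}{147} + \frac{2660}{3237} = - \frac{512744}{158613}$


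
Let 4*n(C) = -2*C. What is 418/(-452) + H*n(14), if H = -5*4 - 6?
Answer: 40923/226 ≈ 181.08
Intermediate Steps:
n(C) = -C/2 (n(C) = (-2*C)/4 = -C/2)
H = -26 (H = -20 - 6 = -26)
418/(-452) + H*n(14) = 418/(-452) - (-13)*14 = 418*(-1/452) - 26*(-7) = -209/226 + 182 = 40923/226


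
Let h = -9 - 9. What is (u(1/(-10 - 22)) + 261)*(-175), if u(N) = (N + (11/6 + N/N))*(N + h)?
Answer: -113151325/3072 ≈ -36833.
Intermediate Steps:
h = -18
u(N) = (-18 + N)*(17/6 + N) (u(N) = (N + (11/6 + N/N))*(N - 18) = (N + (11*(⅙) + 1))*(-18 + N) = (N + (11/6 + 1))*(-18 + N) = (N + 17/6)*(-18 + N) = (17/6 + N)*(-18 + N) = (-18 + N)*(17/6 + N))
(u(1/(-10 - 22)) + 261)*(-175) = ((-51 + (1/(-10 - 22))² - 91/(6*(-10 - 22))) + 261)*(-175) = ((-51 + (1/(-32))² - 91/6/(-32)) + 261)*(-175) = ((-51 + (-1/32)² - 91/6*(-1/32)) + 261)*(-175) = ((-51 + 1/1024 + 91/192) + 261)*(-175) = (-155213/3072 + 261)*(-175) = (646579/3072)*(-175) = -113151325/3072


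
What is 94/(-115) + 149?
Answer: 17041/115 ≈ 148.18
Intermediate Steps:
94/(-115) + 149 = -1/115*94 + 149 = -94/115 + 149 = 17041/115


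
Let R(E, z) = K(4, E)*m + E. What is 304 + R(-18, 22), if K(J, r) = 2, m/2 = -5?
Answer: 266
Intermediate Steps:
m = -10 (m = 2*(-5) = -10)
R(E, z) = -20 + E (R(E, z) = 2*(-10) + E = -20 + E)
304 + R(-18, 22) = 304 + (-20 - 18) = 304 - 38 = 266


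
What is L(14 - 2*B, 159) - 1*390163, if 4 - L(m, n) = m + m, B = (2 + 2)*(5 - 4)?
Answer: -390171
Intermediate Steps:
B = 4 (B = 4*1 = 4)
L(m, n) = 4 - 2*m (L(m, n) = 4 - (m + m) = 4 - 2*m)
L(14 - 2*B, 159) - 1*390163 = (4 - 2*(14 - 2*4)) - 1*390163 = (4 - 2*(14 - 8)) - 390163 = (4 - 2*6) - 390163 = (4 - 12) - 390163 = -8 - 390163 = -390171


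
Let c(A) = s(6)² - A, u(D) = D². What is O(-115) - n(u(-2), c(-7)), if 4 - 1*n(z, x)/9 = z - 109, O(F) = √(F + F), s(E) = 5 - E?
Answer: -981 + I*√230 ≈ -981.0 + 15.166*I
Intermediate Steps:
O(F) = √2*√F (O(F) = √(2*F) = √2*√F)
c(A) = 1 - A (c(A) = (5 - 1*6)² - A = (5 - 6)² - A = (-1)² - A = 1 - A)
n(z, x) = 1017 - 9*z (n(z, x) = 36 - 9*(z - 109) = 36 - 9*(-109 + z) = 36 + (981 - 9*z) = 1017 - 9*z)
O(-115) - n(u(-2), c(-7)) = √2*√(-115) - (1017 - 9*(-2)²) = √2*(I*√115) - (1017 - 9*4) = I*√230 - (1017 - 36) = I*√230 - 1*981 = I*√230 - 981 = -981 + I*√230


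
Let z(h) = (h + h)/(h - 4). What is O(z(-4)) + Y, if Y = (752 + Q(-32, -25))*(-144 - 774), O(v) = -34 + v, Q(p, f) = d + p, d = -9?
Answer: -652731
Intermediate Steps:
Q(p, f) = -9 + p
z(h) = 2*h/(-4 + h) (z(h) = (2*h)/(-4 + h) = 2*h/(-4 + h))
Y = -652698 (Y = (752 + (-9 - 32))*(-144 - 774) = (752 - 41)*(-918) = 711*(-918) = -652698)
O(z(-4)) + Y = (-34 + 2*(-4)/(-4 - 4)) - 652698 = (-34 + 2*(-4)/(-8)) - 652698 = (-34 + 2*(-4)*(-1/8)) - 652698 = (-34 + 1) - 652698 = -33 - 652698 = -652731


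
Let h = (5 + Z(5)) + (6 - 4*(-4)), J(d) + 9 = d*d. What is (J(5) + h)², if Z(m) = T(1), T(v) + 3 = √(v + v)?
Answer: (40 + √2)² ≈ 1715.1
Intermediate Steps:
T(v) = -3 + √2*√v (T(v) = -3 + √(v + v) = -3 + √(2*v) = -3 + √2*√v)
Z(m) = -3 + √2 (Z(m) = -3 + √2*√1 = -3 + √2*1 = -3 + √2)
J(d) = -9 + d² (J(d) = -9 + d*d = -9 + d²)
h = 24 + √2 (h = (5 + (-3 + √2)) + (6 - 4*(-4)) = (2 + √2) + (6 + 16) = (2 + √2) + 22 = 24 + √2 ≈ 25.414)
(J(5) + h)² = ((-9 + 5²) + (24 + √2))² = ((-9 + 25) + (24 + √2))² = (16 + (24 + √2))² = (40 + √2)²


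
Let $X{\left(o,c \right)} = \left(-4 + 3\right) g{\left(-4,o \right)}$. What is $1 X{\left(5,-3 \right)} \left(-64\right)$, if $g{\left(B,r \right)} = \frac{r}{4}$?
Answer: $80$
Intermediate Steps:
$g{\left(B,r \right)} = \frac{r}{4}$ ($g{\left(B,r \right)} = r \frac{1}{4} = \frac{r}{4}$)
$X{\left(o,c \right)} = - \frac{o}{4}$ ($X{\left(o,c \right)} = \left(-4 + 3\right) \frac{o}{4} = - \frac{o}{4}$)
$1 X{\left(5,-3 \right)} \left(-64\right) = 1 \left(\left(- \frac{1}{4}\right) 5\right) \left(-64\right) = 1 \left(- \frac{5}{4}\right) \left(-64\right) = \left(- \frac{5}{4}\right) \left(-64\right) = 80$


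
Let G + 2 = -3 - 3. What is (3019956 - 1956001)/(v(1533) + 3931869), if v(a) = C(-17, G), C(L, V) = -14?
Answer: 212791/786371 ≈ 0.27060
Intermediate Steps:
G = -8 (G = -2 + (-3 - 3) = -2 - 6 = -8)
v(a) = -14
(3019956 - 1956001)/(v(1533) + 3931869) = (3019956 - 1956001)/(-14 + 3931869) = 1063955/3931855 = 1063955*(1/3931855) = 212791/786371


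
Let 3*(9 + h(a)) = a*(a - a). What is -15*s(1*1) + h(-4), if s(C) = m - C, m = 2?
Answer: -24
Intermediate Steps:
s(C) = 2 - C
h(a) = -9 (h(a) = -9 + (a*(a - a))/3 = -9 + (a*0)/3 = -9 + (⅓)*0 = -9 + 0 = -9)
-15*s(1*1) + h(-4) = -15*(2 - 1) - 9 = -15*1 - 9 = -15 - 9 = -24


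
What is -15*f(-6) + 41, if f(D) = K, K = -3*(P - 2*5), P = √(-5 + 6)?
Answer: -364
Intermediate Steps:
P = 1 (P = √1 = 1)
K = 27 (K = -3*(1 - 2*5) = -3*(1 - 10) = -3*(-9) = 27)
f(D) = 27
-15*f(-6) + 41 = -15*27 + 41 = -405 + 41 = -364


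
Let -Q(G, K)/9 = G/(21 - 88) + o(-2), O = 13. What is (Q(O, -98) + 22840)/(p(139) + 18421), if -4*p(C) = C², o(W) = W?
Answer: 6126412/3642321 ≈ 1.6820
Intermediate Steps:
p(C) = -C²/4
Q(G, K) = 18 + 9*G/67 (Q(G, K) = -9*(G/(21 - 88) - 2) = -9*(G/(-67) - 2) = -9*(-G/67 - 2) = -9*(-2 - G/67) = 18 + 9*G/67)
(Q(O, -98) + 22840)/(p(139) + 18421) = ((18 + (9/67)*13) + 22840)/(-¼*139² + 18421) = ((18 + 117/67) + 22840)/(-¼*19321 + 18421) = (1323/67 + 22840)/(-19321/4 + 18421) = 1531603/(67*(54363/4)) = (1531603/67)*(4/54363) = 6126412/3642321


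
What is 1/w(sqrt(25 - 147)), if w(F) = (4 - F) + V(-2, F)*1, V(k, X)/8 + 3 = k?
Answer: I/(sqrt(122) - 36*I) ≈ -0.025388 + 0.0077894*I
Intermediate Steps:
V(k, X) = -24 + 8*k
w(F) = -36 - F (w(F) = (4 - F) + (-24 + 8*(-2))*1 = (4 - F) + (-24 - 16)*1 = (4 - F) - 40*1 = (4 - F) - 40 = -36 - F)
1/w(sqrt(25 - 147)) = 1/(-36 - sqrt(25 - 147)) = 1/(-36 - sqrt(-122)) = 1/(-36 - I*sqrt(122))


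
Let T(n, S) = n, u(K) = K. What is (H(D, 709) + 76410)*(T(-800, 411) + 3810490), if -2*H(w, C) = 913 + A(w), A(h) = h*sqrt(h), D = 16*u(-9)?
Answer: 289359289415 + 3291572160*I ≈ 2.8936e+11 + 3.2916e+9*I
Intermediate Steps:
D = -144 (D = 16*(-9) = -144)
A(h) = h**(3/2)
H(w, C) = -913/2 - w**(3/2)/2 (H(w, C) = -(913 + w**(3/2))/2 = -913/2 - w**(3/2)/2)
(H(D, 709) + 76410)*(T(-800, 411) + 3810490) = ((-913/2 - (-864)*I) + 76410)*(-800 + 3810490) = ((-913/2 - (-864)*I) + 76410)*3809690 = ((-913/2 + 864*I) + 76410)*3809690 = (151907/2 + 864*I)*3809690 = 289359289415 + 3291572160*I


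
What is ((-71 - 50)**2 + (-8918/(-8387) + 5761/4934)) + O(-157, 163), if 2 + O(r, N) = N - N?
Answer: 605875482581/41381458 ≈ 14641.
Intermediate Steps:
O(r, N) = -2 (O(r, N) = -2 + (N - N) = -2 + 0 = -2)
((-71 - 50)**2 + (-8918/(-8387) + 5761/4934)) + O(-157, 163) = ((-71 - 50)**2 + (-8918/(-8387) + 5761/4934)) - 2 = ((-121)**2 + (-8918*(-1/8387) + 5761*(1/4934))) - 2 = (14641 + (8918/8387 + 5761/4934)) - 2 = (14641 + 92318919/41381458) - 2 = 605958245497/41381458 - 2 = 605875482581/41381458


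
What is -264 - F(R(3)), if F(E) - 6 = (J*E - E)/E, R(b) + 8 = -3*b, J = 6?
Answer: -275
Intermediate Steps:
R(b) = -8 - 3*b
F(E) = 11 (F(E) = 6 + (6*E - E)/E = 6 + (5*E)/E = 6 + 5 = 11)
-264 - F(R(3)) = -264 - 1*11 = -264 - 11 = -275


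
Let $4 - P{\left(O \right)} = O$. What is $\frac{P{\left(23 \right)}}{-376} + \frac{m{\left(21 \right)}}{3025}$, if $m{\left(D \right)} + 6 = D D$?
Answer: $\frac{44207}{227480} \approx 0.19433$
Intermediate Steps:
$m{\left(D \right)} = -6 + D^{2}$ ($m{\left(D \right)} = -6 + D D = -6 + D^{2}$)
$P{\left(O \right)} = 4 - O$
$\frac{P{\left(23 \right)}}{-376} + \frac{m{\left(21 \right)}}{3025} = \frac{4 - 23}{-376} + \frac{-6 + 21^{2}}{3025} = \left(4 - 23\right) \left(- \frac{1}{376}\right) + \left(-6 + 441\right) \frac{1}{3025} = \left(-19\right) \left(- \frac{1}{376}\right) + 435 \cdot \frac{1}{3025} = \frac{19}{376} + \frac{87}{605} = \frac{44207}{227480}$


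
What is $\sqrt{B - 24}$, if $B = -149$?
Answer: $i \sqrt{173} \approx 13.153 i$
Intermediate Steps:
$\sqrt{B - 24} = \sqrt{-149 - 24} = \sqrt{-173} = i \sqrt{173}$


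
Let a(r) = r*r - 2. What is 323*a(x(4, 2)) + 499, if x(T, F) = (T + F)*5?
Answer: 290553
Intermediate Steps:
x(T, F) = 5*F + 5*T (x(T, F) = (F + T)*5 = 5*F + 5*T)
a(r) = -2 + r**2 (a(r) = r**2 - 2 = -2 + r**2)
323*a(x(4, 2)) + 499 = 323*(-2 + (5*2 + 5*4)**2) + 499 = 323*(-2 + (10 + 20)**2) + 499 = 323*(-2 + 30**2) + 499 = 323*(-2 + 900) + 499 = 323*898 + 499 = 290054 + 499 = 290553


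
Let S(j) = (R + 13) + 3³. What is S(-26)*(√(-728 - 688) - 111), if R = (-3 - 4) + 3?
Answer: -3996 + 72*I*√354 ≈ -3996.0 + 1354.7*I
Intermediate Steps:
R = -4 (R = -7 + 3 = -4)
S(j) = 36 (S(j) = (-4 + 13) + 3³ = 9 + 27 = 36)
S(-26)*(√(-728 - 688) - 111) = 36*(√(-728 - 688) - 111) = 36*(√(-1416) - 111) = 36*(2*I*√354 - 111) = 36*(-111 + 2*I*√354) = -3996 + 72*I*√354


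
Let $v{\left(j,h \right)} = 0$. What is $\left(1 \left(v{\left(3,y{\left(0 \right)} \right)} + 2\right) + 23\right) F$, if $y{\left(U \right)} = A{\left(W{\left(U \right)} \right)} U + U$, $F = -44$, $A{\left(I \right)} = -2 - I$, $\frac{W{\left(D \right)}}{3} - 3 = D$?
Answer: $-1100$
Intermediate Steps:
$W{\left(D \right)} = 9 + 3 D$
$y{\left(U \right)} = U + U \left(-11 - 3 U\right)$ ($y{\left(U \right)} = \left(-2 - \left(9 + 3 U\right)\right) U + U = \left(-11 - 3 U\right) U + U = U \left(-11 - 3 U\right) + U = U + U \left(-11 - 3 U\right)$)
$\left(1 \left(v{\left(3,y{\left(0 \right)} \right)} + 2\right) + 23\right) F = \left(1 \left(0 + 2\right) + 23\right) \left(-44\right) = \left(1 \cdot 2 + 23\right) \left(-44\right) = \left(2 + 23\right) \left(-44\right) = 25 \left(-44\right) = -1100$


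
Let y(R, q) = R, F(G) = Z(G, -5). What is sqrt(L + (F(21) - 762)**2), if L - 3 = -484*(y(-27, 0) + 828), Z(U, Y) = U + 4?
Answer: 4*sqrt(9718) ≈ 394.32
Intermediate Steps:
Z(U, Y) = 4 + U
F(G) = 4 + G
L = -387681 (L = 3 - 484*(-27 + 828) = 3 - 484*801 = 3 - 387684 = -387681)
sqrt(L + (F(21) - 762)**2) = sqrt(-387681 + ((4 + 21) - 762)**2) = sqrt(-387681 + (25 - 762)**2) = sqrt(-387681 + (-737)**2) = sqrt(-387681 + 543169) = sqrt(155488) = 4*sqrt(9718)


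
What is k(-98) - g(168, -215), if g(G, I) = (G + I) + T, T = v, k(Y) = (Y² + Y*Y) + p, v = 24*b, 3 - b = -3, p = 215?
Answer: 19326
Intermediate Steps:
b = 6 (b = 3 - 1*(-3) = 3 + 3 = 6)
v = 144 (v = 24*6 = 144)
k(Y) = 215 + 2*Y² (k(Y) = (Y² + Y*Y) + 215 = (Y² + Y²) + 215 = 2*Y² + 215 = 215 + 2*Y²)
T = 144
g(G, I) = 144 + G + I (g(G, I) = (G + I) + 144 = 144 + G + I)
k(-98) - g(168, -215) = (215 + 2*(-98)²) - (144 + 168 - 215) = (215 + 2*9604) - 1*97 = (215 + 19208) - 97 = 19423 - 97 = 19326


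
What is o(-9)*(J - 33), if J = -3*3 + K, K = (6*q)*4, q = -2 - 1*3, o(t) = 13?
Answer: -2106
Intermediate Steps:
q = -5 (q = -2 - 3 = -5)
K = -120 (K = (6*(-5))*4 = -30*4 = -120)
J = -129 (J = -3*3 - 120 = -9 - 120 = -129)
o(-9)*(J - 33) = 13*(-129 - 33) = 13*(-162) = -2106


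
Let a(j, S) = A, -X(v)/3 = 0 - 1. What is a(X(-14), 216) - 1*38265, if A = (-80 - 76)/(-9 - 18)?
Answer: -344333/9 ≈ -38259.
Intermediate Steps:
X(v) = 3 (X(v) = -3*(0 - 1) = -3*(-1) = 3)
A = 52/9 (A = -156/(-27) = -156*(-1/27) = 52/9 ≈ 5.7778)
a(j, S) = 52/9
a(X(-14), 216) - 1*38265 = 52/9 - 1*38265 = 52/9 - 38265 = -344333/9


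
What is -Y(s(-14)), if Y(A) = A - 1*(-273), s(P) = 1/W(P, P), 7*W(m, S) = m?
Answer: -545/2 ≈ -272.50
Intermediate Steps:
W(m, S) = m/7
s(P) = 7/P (s(P) = 1/(P/7) = 7/P)
Y(A) = 273 + A (Y(A) = A + 273 = 273 + A)
-Y(s(-14)) = -(273 + 7/(-14)) = -(273 + 7*(-1/14)) = -(273 - ½) = -1*545/2 = -545/2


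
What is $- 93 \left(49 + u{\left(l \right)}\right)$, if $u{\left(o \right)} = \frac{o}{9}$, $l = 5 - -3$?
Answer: $- \frac{13919}{3} \approx -4639.7$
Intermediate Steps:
$l = 8$ ($l = 5 + 3 = 8$)
$u{\left(o \right)} = \frac{o}{9}$ ($u{\left(o \right)} = o \frac{1}{9} = \frac{o}{9}$)
$- 93 \left(49 + u{\left(l \right)}\right) = - 93 \left(49 + \frac{1}{9} \cdot 8\right) = - 93 \left(49 + \frac{8}{9}\right) = \left(-93\right) \frac{449}{9} = - \frac{13919}{3}$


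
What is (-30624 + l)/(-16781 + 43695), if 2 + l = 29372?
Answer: -627/13457 ≈ -0.046593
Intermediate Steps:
l = 29370 (l = -2 + 29372 = 29370)
(-30624 + l)/(-16781 + 43695) = (-30624 + 29370)/(-16781 + 43695) = -1254/26914 = -1254*1/26914 = -627/13457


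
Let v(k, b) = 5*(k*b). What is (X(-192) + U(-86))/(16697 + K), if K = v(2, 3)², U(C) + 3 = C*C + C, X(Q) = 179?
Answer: 7486/17597 ≈ 0.42541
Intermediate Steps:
v(k, b) = 5*b*k (v(k, b) = 5*(b*k) = 5*b*k)
U(C) = -3 + C + C² (U(C) = -3 + (C*C + C) = -3 + (C² + C) = -3 + (C + C²) = -3 + C + C²)
K = 900 (K = (5*3*2)² = 30² = 900)
(X(-192) + U(-86))/(16697 + K) = (179 + (-3 - 86 + (-86)²))/(16697 + 900) = (179 + (-3 - 86 + 7396))/17597 = (179 + 7307)*(1/17597) = 7486*(1/17597) = 7486/17597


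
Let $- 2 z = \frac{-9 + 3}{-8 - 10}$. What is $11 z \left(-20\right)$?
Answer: $\frac{110}{3} \approx 36.667$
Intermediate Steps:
$z = - \frac{1}{6}$ ($z = - \frac{\left(-9 + 3\right) \frac{1}{-8 - 10}}{2} = - \frac{\left(-6\right) \frac{1}{-18}}{2} = - \frac{\left(-6\right) \left(- \frac{1}{18}\right)}{2} = \left(- \frac{1}{2}\right) \frac{1}{3} = - \frac{1}{6} \approx -0.16667$)
$11 z \left(-20\right) = 11 \left(- \frac{1}{6}\right) \left(-20\right) = \left(- \frac{11}{6}\right) \left(-20\right) = \frac{110}{3}$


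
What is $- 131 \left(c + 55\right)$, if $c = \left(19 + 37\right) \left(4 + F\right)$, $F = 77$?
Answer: $-601421$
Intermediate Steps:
$c = 4536$ ($c = \left(19 + 37\right) \left(4 + 77\right) = 56 \cdot 81 = 4536$)
$- 131 \left(c + 55\right) = - 131 \left(4536 + 55\right) = \left(-131\right) 4591 = -601421$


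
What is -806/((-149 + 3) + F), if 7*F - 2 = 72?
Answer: 2821/474 ≈ 5.9515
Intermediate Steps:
F = 74/7 (F = 2/7 + (⅐)*72 = 2/7 + 72/7 = 74/7 ≈ 10.571)
-806/((-149 + 3) + F) = -806/((-149 + 3) + 74/7) = -806/(-146 + 74/7) = -806/(-948/7) = -806*(-7/948) = 2821/474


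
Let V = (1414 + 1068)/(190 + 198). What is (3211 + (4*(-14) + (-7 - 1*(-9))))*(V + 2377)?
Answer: 1459730503/194 ≈ 7.5244e+6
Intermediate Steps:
V = 1241/194 (V = 2482/388 = 2482*(1/388) = 1241/194 ≈ 6.3969)
(3211 + (4*(-14) + (-7 - 1*(-9))))*(V + 2377) = (3211 + (4*(-14) + (-7 - 1*(-9))))*(1241/194 + 2377) = (3211 + (-56 + (-7 + 9)))*(462379/194) = (3211 + (-56 + 2))*(462379/194) = (3211 - 54)*(462379/194) = 3157*(462379/194) = 1459730503/194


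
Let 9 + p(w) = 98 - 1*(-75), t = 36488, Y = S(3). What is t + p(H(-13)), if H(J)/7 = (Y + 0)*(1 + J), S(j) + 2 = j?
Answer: 36652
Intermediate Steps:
S(j) = -2 + j
Y = 1 (Y = -2 + 3 = 1)
H(J) = 7 + 7*J (H(J) = 7*((1 + 0)*(1 + J)) = 7*(1*(1 + J)) = 7*(1 + J) = 7 + 7*J)
p(w) = 164 (p(w) = -9 + (98 - 1*(-75)) = -9 + (98 + 75) = -9 + 173 = 164)
t + p(H(-13)) = 36488 + 164 = 36652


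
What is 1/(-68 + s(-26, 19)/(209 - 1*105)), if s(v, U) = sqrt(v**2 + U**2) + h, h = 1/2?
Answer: -226288/15386177 - 32*sqrt(1037)/15386177 ≈ -0.014774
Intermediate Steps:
h = 1/2 ≈ 0.50000
s(v, U) = 1/2 + sqrt(U**2 + v**2) (s(v, U) = sqrt(v**2 + U**2) + 1/2 = sqrt(U**2 + v**2) + 1/2 = 1/2 + sqrt(U**2 + v**2))
1/(-68 + s(-26, 19)/(209 - 1*105)) = 1/(-68 + (1/2 + sqrt(19**2 + (-26)**2))/(209 - 1*105)) = 1/(-68 + (1/2 + sqrt(361 + 676))/(209 - 105)) = 1/(-68 + (1/2 + sqrt(1037))/104) = 1/(-68 + (1/2 + sqrt(1037))*(1/104)) = 1/(-68 + (1/208 + sqrt(1037)/104)) = 1/(-14143/208 + sqrt(1037)/104)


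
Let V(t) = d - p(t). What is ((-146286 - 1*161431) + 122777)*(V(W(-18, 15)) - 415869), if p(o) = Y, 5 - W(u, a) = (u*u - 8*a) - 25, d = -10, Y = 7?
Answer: 76913956840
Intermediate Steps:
W(u, a) = 30 - u² + 8*a (W(u, a) = 5 - ((u*u - 8*a) - 25) = 5 - ((u² - 8*a) - 25) = 5 - (-25 + u² - 8*a) = 5 + (25 - u² + 8*a) = 30 - u² + 8*a)
p(o) = 7
V(t) = -17 (V(t) = -10 - 1*7 = -10 - 7 = -17)
((-146286 - 1*161431) + 122777)*(V(W(-18, 15)) - 415869) = ((-146286 - 1*161431) + 122777)*(-17 - 415869) = ((-146286 - 161431) + 122777)*(-415886) = (-307717 + 122777)*(-415886) = -184940*(-415886) = 76913956840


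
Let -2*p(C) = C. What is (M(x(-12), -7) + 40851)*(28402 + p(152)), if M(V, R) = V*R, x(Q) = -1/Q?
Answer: 2314257805/2 ≈ 1.1571e+9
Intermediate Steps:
p(C) = -C/2
M(V, R) = R*V
(M(x(-12), -7) + 40851)*(28402 + p(152)) = (-(-7)/(-12) + 40851)*(28402 - 1/2*152) = (-(-7)*(-1)/12 + 40851)*(28402 - 76) = (-7*1/12 + 40851)*28326 = (-7/12 + 40851)*28326 = (490205/12)*28326 = 2314257805/2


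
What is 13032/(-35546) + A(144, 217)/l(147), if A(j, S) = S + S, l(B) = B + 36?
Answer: 6521054/3252459 ≈ 2.0050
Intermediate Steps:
l(B) = 36 + B
A(j, S) = 2*S
13032/(-35546) + A(144, 217)/l(147) = 13032/(-35546) + (2*217)/(36 + 147) = 13032*(-1/35546) + 434/183 = -6516/17773 + 434*(1/183) = -6516/17773 + 434/183 = 6521054/3252459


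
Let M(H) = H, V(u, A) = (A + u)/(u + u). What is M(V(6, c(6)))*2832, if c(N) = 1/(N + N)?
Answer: 4307/3 ≈ 1435.7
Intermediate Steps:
c(N) = 1/(2*N)
V(u, A) = (A + u)/(2*u) (V(u, A) = (A + u)/((2*u)) = (A + u)*(1/(2*u)) = (A + u)/(2*u))
M(V(6, c(6)))*2832 = ((1/2)*((1/2)/6 + 6)/6)*2832 = ((1/2)*(1/6)*((1/2)*(1/6) + 6))*2832 = ((1/2)*(1/6)*(1/12 + 6))*2832 = ((1/2)*(1/6)*(73/12))*2832 = (73/144)*2832 = 4307/3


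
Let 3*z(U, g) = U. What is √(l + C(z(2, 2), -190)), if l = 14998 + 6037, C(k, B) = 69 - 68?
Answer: 2*√5259 ≈ 145.04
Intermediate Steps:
z(U, g) = U/3
C(k, B) = 1
l = 21035
√(l + C(z(2, 2), -190)) = √(21035 + 1) = √21036 = 2*√5259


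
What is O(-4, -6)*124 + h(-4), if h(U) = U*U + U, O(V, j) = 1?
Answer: 136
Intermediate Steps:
h(U) = U + U² (h(U) = U² + U = U + U²)
O(-4, -6)*124 + h(-4) = 1*124 - 4*(1 - 4) = 124 - 4*(-3) = 124 + 12 = 136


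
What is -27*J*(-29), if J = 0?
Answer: 0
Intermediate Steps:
-27*J*(-29) = -27*0*(-29) = 0*(-29) = 0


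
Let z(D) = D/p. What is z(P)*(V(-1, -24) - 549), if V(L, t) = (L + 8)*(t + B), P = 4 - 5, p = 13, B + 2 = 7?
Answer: 682/13 ≈ 52.462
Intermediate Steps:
B = 5 (B = -2 + 7 = 5)
P = -1
V(L, t) = (5 + t)*(8 + L) (V(L, t) = (L + 8)*(t + 5) = (8 + L)*(5 + t) = (5 + t)*(8 + L))
z(D) = D/13
z(P)*(V(-1, -24) - 549) = ((1/13)*(-1))*((40 + 5*(-1) + 8*(-24) - 1*(-24)) - 549) = -((40 - 5 - 192 + 24) - 549)/13 = -(-133 - 549)/13 = -1/13*(-682) = 682/13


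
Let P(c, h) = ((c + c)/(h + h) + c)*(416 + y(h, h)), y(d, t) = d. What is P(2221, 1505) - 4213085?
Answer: 84717821/1505 ≈ 56291.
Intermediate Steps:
P(c, h) = (416 + h)*(c + c/h) (P(c, h) = ((c + c)/(h + h) + c)*(416 + h) = ((2*c)/((2*h)) + c)*(416 + h) = ((2*c)*(1/(2*h)) + c)*(416 + h) = (c/h + c)*(416 + h) = (c + c/h)*(416 + h) = (416 + h)*(c + c/h))
P(2221, 1505) - 4213085 = 2221*(416 + 1505 + 1505*(416 + 1505))/1505 - 4213085 = 2221*(1/1505)*(416 + 1505 + 1505*1921) - 4213085 = 2221*(1/1505)*(416 + 1505 + 2891105) - 4213085 = 2221*(1/1505)*2893026 - 4213085 = 6425410746/1505 - 4213085 = 84717821/1505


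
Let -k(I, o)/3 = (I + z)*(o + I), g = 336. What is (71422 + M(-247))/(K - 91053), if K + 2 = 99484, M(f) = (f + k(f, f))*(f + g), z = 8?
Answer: -31474183/8429 ≈ -3734.0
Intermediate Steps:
k(I, o) = -3*(8 + I)*(I + o) (k(I, o) = -3*(I + 8)*(o + I) = -3*(8 + I)*(I + o))
M(f) = (336 + f)*(-47*f - 6*f²) (M(f) = (f + (-24*f - 24*f - 3*f² - 3*f*f))*(f + 336) = (f + (-24*f - 24*f - 3*f² - 3*f²))*(336 + f) = (f + (-48*f - 6*f²))*(336 + f) = (-47*f - 6*f²)*(336 + f) = (336 + f)*(-47*f - 6*f²))
K = 99482 (K = -2 + 99484 = 99482)
(71422 + M(-247))/(K - 91053) = (71422 - 247*(-15792 - 2063*(-247) - 6*(-247)²))/(99482 - 91053) = (71422 - 247*(-15792 + 509561 - 6*61009))/8429 = (71422 - 247*(-15792 + 509561 - 366054))*(1/8429) = (71422 - 247*127715)*(1/8429) = (71422 - 31545605)*(1/8429) = -31474183*1/8429 = -31474183/8429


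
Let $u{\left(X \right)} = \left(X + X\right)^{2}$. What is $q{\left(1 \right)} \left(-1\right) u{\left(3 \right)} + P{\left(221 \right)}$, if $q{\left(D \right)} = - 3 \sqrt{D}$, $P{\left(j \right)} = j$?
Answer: $329$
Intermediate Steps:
$u{\left(X \right)} = 4 X^{2}$ ($u{\left(X \right)} = \left(2 X\right)^{2} = 4 X^{2}$)
$q{\left(1 \right)} \left(-1\right) u{\left(3 \right)} + P{\left(221 \right)} = - 3 \sqrt{1} \left(-1\right) 4 \cdot 3^{2} + 221 = \left(-3\right) 1 \left(-1\right) 4 \cdot 9 + 221 = \left(-3\right) \left(-1\right) 36 + 221 = 3 \cdot 36 + 221 = 108 + 221 = 329$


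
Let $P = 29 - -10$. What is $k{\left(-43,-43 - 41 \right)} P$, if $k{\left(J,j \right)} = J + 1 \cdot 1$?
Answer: $-1638$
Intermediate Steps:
$P = 39$ ($P = 29 + 10 = 39$)
$k{\left(J,j \right)} = 1 + J$ ($k{\left(J,j \right)} = J + 1 = 1 + J$)
$k{\left(-43,-43 - 41 \right)} P = \left(1 - 43\right) 39 = \left(-42\right) 39 = -1638$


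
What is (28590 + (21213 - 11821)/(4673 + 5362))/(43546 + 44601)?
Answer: 286910042/884555145 ≈ 0.32436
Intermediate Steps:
(28590 + (21213 - 11821)/(4673 + 5362))/(43546 + 44601) = (28590 + 9392/10035)/88147 = (28590 + 9392*(1/10035))*(1/88147) = (28590 + 9392/10035)*(1/88147) = (286910042/10035)*(1/88147) = 286910042/884555145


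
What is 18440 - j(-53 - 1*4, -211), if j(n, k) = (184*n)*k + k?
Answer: -2194317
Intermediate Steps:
j(n, k) = k + 184*k*n (j(n, k) = 184*k*n + k = k + 184*k*n)
18440 - j(-53 - 1*4, -211) = 18440 - (-211)*(1 + 184*(-53 - 1*4)) = 18440 - (-211)*(1 + 184*(-53 - 4)) = 18440 - (-211)*(1 + 184*(-57)) = 18440 - (-211)*(1 - 10488) = 18440 - (-211)*(-10487) = 18440 - 1*2212757 = 18440 - 2212757 = -2194317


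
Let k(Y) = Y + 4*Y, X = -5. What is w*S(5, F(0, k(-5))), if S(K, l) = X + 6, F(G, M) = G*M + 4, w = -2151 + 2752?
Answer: 601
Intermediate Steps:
w = 601
k(Y) = 5*Y
F(G, M) = 4 + G*M
S(K, l) = 1 (S(K, l) = -5 + 6 = 1)
w*S(5, F(0, k(-5))) = 601*1 = 601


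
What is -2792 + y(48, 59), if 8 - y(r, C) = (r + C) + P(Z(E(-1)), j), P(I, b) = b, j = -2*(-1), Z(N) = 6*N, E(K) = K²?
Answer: -2893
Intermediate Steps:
j = 2
y(r, C) = 6 - C - r (y(r, C) = 8 - ((r + C) + 2) = 8 - ((C + r) + 2) = 8 - (2 + C + r) = 8 + (-2 - C - r) = 6 - C - r)
-2792 + y(48, 59) = -2792 + (6 - 1*59 - 1*48) = -2792 + (6 - 59 - 48) = -2792 - 101 = -2893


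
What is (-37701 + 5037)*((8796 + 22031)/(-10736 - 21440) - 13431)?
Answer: 1764618226689/4022 ≈ 4.3874e+8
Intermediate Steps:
(-37701 + 5037)*((8796 + 22031)/(-10736 - 21440) - 13431) = -32664*(30827/(-32176) - 13431) = -32664*(30827*(-1/32176) - 13431) = -32664*(-30827/32176 - 13431) = -32664*(-432186683/32176) = 1764618226689/4022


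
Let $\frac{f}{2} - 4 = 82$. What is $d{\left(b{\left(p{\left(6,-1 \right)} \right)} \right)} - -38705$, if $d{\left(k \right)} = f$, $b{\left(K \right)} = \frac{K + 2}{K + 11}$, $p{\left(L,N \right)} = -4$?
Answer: $38877$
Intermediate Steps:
$b{\left(K \right)} = \frac{2 + K}{11 + K}$
$f = 172$ ($f = 8 + 2 \cdot 82 = 8 + 164 = 172$)
$d{\left(k \right)} = 172$
$d{\left(b{\left(p{\left(6,-1 \right)} \right)} \right)} - -38705 = 172 - -38705 = 172 + 38705 = 38877$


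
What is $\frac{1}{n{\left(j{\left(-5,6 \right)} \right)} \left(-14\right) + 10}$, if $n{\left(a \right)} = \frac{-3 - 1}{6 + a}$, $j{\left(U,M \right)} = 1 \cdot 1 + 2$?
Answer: $\frac{9}{146} \approx 0.061644$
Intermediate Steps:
$j{\left(U,M \right)} = 3$ ($j{\left(U,M \right)} = 1 + 2 = 3$)
$n{\left(a \right)} = - \frac{4}{6 + a}$
$\frac{1}{n{\left(j{\left(-5,6 \right)} \right)} \left(-14\right) + 10} = \frac{1}{- \frac{4}{6 + 3} \left(-14\right) + 10} = \frac{1}{- \frac{4}{9} \left(-14\right) + 10} = \frac{1}{\left(-4\right) \frac{1}{9} \left(-14\right) + 10} = \frac{1}{\left(- \frac{4}{9}\right) \left(-14\right) + 10} = \frac{1}{\frac{56}{9} + 10} = \frac{1}{\frac{146}{9}} = \frac{9}{146}$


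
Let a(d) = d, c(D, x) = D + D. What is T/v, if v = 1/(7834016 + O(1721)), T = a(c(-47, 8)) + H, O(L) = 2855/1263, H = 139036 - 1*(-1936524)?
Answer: 6845139426614786/421 ≈ 1.6259e+13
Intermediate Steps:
c(D, x) = 2*D
H = 2075560 (H = 139036 + 1936524 = 2075560)
O(L) = 2855/1263 (O(L) = 2855*(1/1263) = 2855/1263)
T = 2075466 (T = 2*(-47) + 2075560 = -94 + 2075560 = 2075466)
v = 1263/9894365063 (v = 1/(7834016 + 2855/1263) = 1/(9894365063/1263) = 1263/9894365063 ≈ 1.2765e-7)
T/v = 2075466/(1263/9894365063) = 2075466*(9894365063/1263) = 6845139426614786/421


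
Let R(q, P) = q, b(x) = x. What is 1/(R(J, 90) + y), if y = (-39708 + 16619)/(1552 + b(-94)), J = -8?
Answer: -1458/34753 ≈ -0.041953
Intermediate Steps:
y = -23089/1458 (y = (-39708 + 16619)/(1552 - 94) = -23089/1458 ≈ -15.836)
1/(R(J, 90) + y) = 1/(-8 - 23089/1458) = 1/(-34753/1458) = -1458/34753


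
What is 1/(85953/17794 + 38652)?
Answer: 2542/98265663 ≈ 2.5869e-5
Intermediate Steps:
1/(85953/17794 + 38652) = 1/(85953*(1/17794) + 38652) = 1/(12279/2542 + 38652) = 1/(98265663/2542) = 2542/98265663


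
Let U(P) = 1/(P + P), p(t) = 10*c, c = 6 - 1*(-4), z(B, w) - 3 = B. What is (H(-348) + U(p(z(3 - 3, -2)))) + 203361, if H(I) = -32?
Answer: 40665801/200 ≈ 2.0333e+5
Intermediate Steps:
z(B, w) = 3 + B
c = 10 (c = 6 + 4 = 10)
p(t) = 100 (p(t) = 10*10 = 100)
U(P) = 1/(2*P)
(H(-348) + U(p(z(3 - 3, -2)))) + 203361 = (-32 + (1/2)/100) + 203361 = (-32 + (1/2)*(1/100)) + 203361 = (-32 + 1/200) + 203361 = -6399/200 + 203361 = 40665801/200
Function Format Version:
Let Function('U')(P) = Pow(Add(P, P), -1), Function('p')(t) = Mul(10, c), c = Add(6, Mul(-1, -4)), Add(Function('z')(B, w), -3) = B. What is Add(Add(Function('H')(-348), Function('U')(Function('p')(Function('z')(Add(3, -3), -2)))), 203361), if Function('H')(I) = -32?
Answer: Rational(40665801, 200) ≈ 2.0333e+5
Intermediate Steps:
Function('z')(B, w) = Add(3, B)
c = 10 (c = Add(6, 4) = 10)
Function('p')(t) = 100 (Function('p')(t) = Mul(10, 10) = 100)
Function('U')(P) = Mul(Rational(1, 2), Pow(P, -1)) (Function('U')(P) = Pow(Mul(2, P), -1) = Mul(Rational(1, 2), Pow(P, -1)))
Add(Add(Function('H')(-348), Function('U')(Function('p')(Function('z')(Add(3, -3), -2)))), 203361) = Add(Add(-32, Mul(Rational(1, 2), Pow(100, -1))), 203361) = Add(Add(-32, Mul(Rational(1, 2), Rational(1, 100))), 203361) = Add(Add(-32, Rational(1, 200)), 203361) = Add(Rational(-6399, 200), 203361) = Rational(40665801, 200)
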